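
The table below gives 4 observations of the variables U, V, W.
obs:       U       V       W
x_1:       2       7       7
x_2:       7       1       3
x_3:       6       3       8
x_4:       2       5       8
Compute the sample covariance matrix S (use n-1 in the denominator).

Step 1 — column means:
  mean(U) = (2 + 7 + 6 + 2) / 4 = 17/4 = 4.25
  mean(V) = (7 + 1 + 3 + 5) / 4 = 16/4 = 4
  mean(W) = (7 + 3 + 8 + 8) / 4 = 26/4 = 6.5

Step 2 — sample covariance S[i,j] = (1/(n-1)) · Σ_k (x_{k,i} - mean_i) · (x_{k,j} - mean_j), with n-1 = 3.
  S[U,U] = ((-2.25)·(-2.25) + (2.75)·(2.75) + (1.75)·(1.75) + (-2.25)·(-2.25)) / 3 = 20.75/3 = 6.9167
  S[U,V] = ((-2.25)·(3) + (2.75)·(-3) + (1.75)·(-1) + (-2.25)·(1)) / 3 = -19/3 = -6.3333
  S[U,W] = ((-2.25)·(0.5) + (2.75)·(-3.5) + (1.75)·(1.5) + (-2.25)·(1.5)) / 3 = -11.5/3 = -3.8333
  S[V,V] = ((3)·(3) + (-3)·(-3) + (-1)·(-1) + (1)·(1)) / 3 = 20/3 = 6.6667
  S[V,W] = ((3)·(0.5) + (-3)·(-3.5) + (-1)·(1.5) + (1)·(1.5)) / 3 = 12/3 = 4
  S[W,W] = ((0.5)·(0.5) + (-3.5)·(-3.5) + (1.5)·(1.5) + (1.5)·(1.5)) / 3 = 17/3 = 5.6667

S is symmetric (S[j,i] = S[i,j]). Assembling:

S = [[6.9167, -6.3333, -3.8333],
 [-6.3333, 6.6667, 4],
 [-3.8333, 4, 5.6667]]


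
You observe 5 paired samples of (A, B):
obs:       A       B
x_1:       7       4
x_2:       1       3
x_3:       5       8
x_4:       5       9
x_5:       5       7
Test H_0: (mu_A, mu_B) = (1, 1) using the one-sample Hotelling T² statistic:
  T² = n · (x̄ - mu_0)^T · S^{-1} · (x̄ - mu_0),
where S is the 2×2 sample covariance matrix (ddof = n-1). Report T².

Step 1 — sample mean vector:
  mean(A) = (7 + 1 + 5 + 5 + 5) / 5 = 23/5 = 4.6
  mean(B) = (4 + 3 + 8 + 9 + 7) / 5 = 31/5 = 6.2
  x̄ = (4.6, 6.2),  deviation x̄ - mu_0 = (4.6, 6.2) - (1, 1) = (3.6, 5.2).

Step 2 — sample covariance matrix, S[i,j] = (1/(n-1)) · Σ_k (x_{k,i} - mean_i) · (x_{k,j} - mean_j), divisor n-1 = 4:
  S[A,A] = ((2.4)·(2.4) + (-3.6)·(-3.6) + (0.4)·(0.4) + (0.4)·(0.4) + (0.4)·(0.4)) / 4 = 19.2/4 = 4.8
  S[A,B] = ((2.4)·(-2.2) + (-3.6)·(-3.2) + (0.4)·(1.8) + (0.4)·(2.8) + (0.4)·(0.8)) / 4 = 8.4/4 = 2.1
  S[B,B] = ((-2.2)·(-2.2) + (-3.2)·(-3.2) + (1.8)·(1.8) + (2.8)·(2.8) + (0.8)·(0.8)) / 4 = 26.8/4 = 6.7
  S = [[4.8, 2.1],
 [2.1, 6.7]].

Step 3 — invert S. det(S) = 4.8·6.7 - (2.1)² = 27.75.
  S^{-1} = (1/det) · [[d, -b], [-b, a]] = [[0.2414, -0.0757],
 [-0.0757, 0.173]].

Step 4 — quadratic form (x̄ - mu_0)^T · S^{-1} · (x̄ - mu_0):
  S^{-1} · (x̄ - mu_0) = (0.4757, 0.627),
  (x̄ - mu_0)^T · [...] = (3.6)·(0.4757) + (5.2)·(0.627) = 4.973.

Step 5 — scale by n: T² = 5 · 4.973 = 24.8649.

T² ≈ 24.8649


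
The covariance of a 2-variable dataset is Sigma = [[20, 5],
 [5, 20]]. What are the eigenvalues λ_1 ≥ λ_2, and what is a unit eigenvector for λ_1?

Step 1 — characteristic polynomial of 2×2 Sigma:
  det(Sigma - λI) = λ² - trace · λ + det = 0.
  trace = 20 + 20 = 40, det = 20·20 - (5)² = 375.
Step 2 — discriminant:
  Δ = trace² - 4·det = 1600 - 1500 = 100.
Step 3 — eigenvalues:
  λ = (trace ± √Δ)/2 = (40 ± 10)/2,
  λ_1 = 25,  λ_2 = 15.

Step 4 — unit eigenvector for λ_1: solve (Sigma - λ_1 I)v = 0. First row:
  (20 - 25)·v_x + (5)·v_y = 0, i.e. (-5)·v_x + (5)·v_y = 0,
  so v ∝ (b, λ_1 - a) = (5, 5) = u.
  ||u|| = √((5)² + (5)²) = √(50) ≈ 7.0711,
  v_1 = u/||u|| ≈ (0.7071, 0.7071) (||v_1|| = 1).

λ_1 = 25,  λ_2 = 15;  v_1 ≈ (0.7071, 0.7071)


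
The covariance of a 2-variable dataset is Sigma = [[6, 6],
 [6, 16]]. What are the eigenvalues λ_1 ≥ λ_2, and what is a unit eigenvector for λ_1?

Step 1 — characteristic polynomial of 2×2 Sigma:
  det(Sigma - λI) = λ² - trace · λ + det = 0.
  trace = 6 + 16 = 22, det = 6·16 - (6)² = 60.
Step 2 — discriminant:
  Δ = trace² - 4·det = 484 - 240 = 244.
Step 3 — eigenvalues:
  λ = (trace ± √Δ)/2 = (22 ± 15.6205)/2,
  λ_1 = 18.8102,  λ_2 = 3.1898.

Step 4 — unit eigenvector for λ_1: solve (Sigma - λ_1 I)v = 0. First row:
  (6 - 18.8102)·v_x + (6)·v_y = 0, i.e. (-12.8102)·v_x + (6)·v_y = 0,
  so v ∝ (b, λ_1 - a) = (6, 12.8102) = u.
  ||u|| = √((6)² + (12.8102)²) = √(200.1025) ≈ 14.1458,
  v_1 = u/||u|| ≈ (0.4242, 0.9056) (||v_1|| = 1).

λ_1 = 18.8102,  λ_2 = 3.1898;  v_1 ≈ (0.4242, 0.9056)


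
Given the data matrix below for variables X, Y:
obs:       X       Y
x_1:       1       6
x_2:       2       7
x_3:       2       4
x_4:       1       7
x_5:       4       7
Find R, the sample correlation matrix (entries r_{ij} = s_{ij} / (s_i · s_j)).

Step 1 — column means:
  mean(X) = (1 + 2 + 2 + 1 + 4) / 5 = 10/5 = 2
  mean(Y) = (6 + 7 + 4 + 7 + 7) / 5 = 31/5 = 6.2

Step 2 — sample variances and covariances s[i,j] = (1/(n-1)) · Σ_k (x_{k,i} - mean_i) · (x_{k,j} - mean_j), with n-1 = 4:
  s[X,X] = ((-1)·(-1) + (0)·(0) + (0)·(0) + (-1)·(-1) + (2)·(2)) / 4 = 6/4 = 1.5
  s[X,Y] = ((-1)·(-0.2) + (0)·(0.8) + (0)·(-2.2) + (-1)·(0.8) + (2)·(0.8)) / 4 = 1/4 = 0.25
  s[Y,Y] = ((-0.2)·(-0.2) + (0.8)·(0.8) + (-2.2)·(-2.2) + (0.8)·(0.8) + (0.8)·(0.8)) / 4 = 6.8/4 = 1.7
  Sample standard deviations s_i = √(s[i,i]):
  s(X) = √(1.5) = 1.2247
  s(Y) = √(1.7) = 1.3038

Step 3 — r_{ij} = s_{ij} / (s_i · s_j):
  r[X,X] = 1 (diagonal).
  r[X,Y] = 0.25 / (1.2247 · 1.3038) = 0.25 / 1.5969 = 0.1566
  r[Y,Y] = 1 (diagonal).

R is symmetric with unit diagonal. Assembling:

R = [[1, 0.1566],
 [0.1566, 1]]


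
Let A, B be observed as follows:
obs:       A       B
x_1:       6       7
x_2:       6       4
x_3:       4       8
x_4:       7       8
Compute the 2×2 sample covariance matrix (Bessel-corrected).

Step 1 — column means:
  mean(A) = (6 + 6 + 4 + 7) / 4 = 23/4 = 5.75
  mean(B) = (7 + 4 + 8 + 8) / 4 = 27/4 = 6.75

Step 2 — sample covariance S[i,j] = (1/(n-1)) · Σ_k (x_{k,i} - mean_i) · (x_{k,j} - mean_j), with n-1 = 3.
  S[A,A] = ((0.25)·(0.25) + (0.25)·(0.25) + (-1.75)·(-1.75) + (1.25)·(1.25)) / 3 = 4.75/3 = 1.5833
  S[A,B] = ((0.25)·(0.25) + (0.25)·(-2.75) + (-1.75)·(1.25) + (1.25)·(1.25)) / 3 = -1.25/3 = -0.4167
  S[B,B] = ((0.25)·(0.25) + (-2.75)·(-2.75) + (1.25)·(1.25) + (1.25)·(1.25)) / 3 = 10.75/3 = 3.5833

S is symmetric (S[j,i] = S[i,j]). Assembling:

S = [[1.5833, -0.4167],
 [-0.4167, 3.5833]]


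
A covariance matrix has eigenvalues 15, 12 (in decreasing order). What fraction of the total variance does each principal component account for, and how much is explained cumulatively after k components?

Step 1 — total variance = trace(Sigma) = Σ λ_i = 15 + 12 = 27.

Step 2 — fraction explained by component i = λ_i / Σ λ:
  PC1: 15/27 = 0.5556
  PC2: 12/27 = 0.4444

Step 3 — cumulative fraction after k components = (λ_1 + ... + λ_k) / Σ λ:
  k = 1: 15/27 = 0.5556
  k = 2: (15 + 12)/27 = 27/27 = 1

Summary (fraction, with percent):

explained: PC1 0.5556 (55.56%), PC2 0.4444 (44.44%);  cumulative: 0.5556, 1


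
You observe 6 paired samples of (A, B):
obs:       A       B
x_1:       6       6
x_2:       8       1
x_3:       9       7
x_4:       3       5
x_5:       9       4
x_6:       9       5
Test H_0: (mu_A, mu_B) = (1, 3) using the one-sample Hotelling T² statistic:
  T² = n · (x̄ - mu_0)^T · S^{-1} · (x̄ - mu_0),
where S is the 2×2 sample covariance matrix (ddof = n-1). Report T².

Step 1 — sample mean vector:
  mean(A) = (6 + 8 + 9 + 3 + 9 + 9) / 6 = 44/6 = 7.3333
  mean(B) = (6 + 1 + 7 + 5 + 4 + 5) / 6 = 28/6 = 4.6667
  x̄ = (7.3333, 4.6667),  deviation x̄ - mu_0 = (7.3333, 4.6667) - (1, 3) = (6.3333, 1.6667).

Step 2 — sample covariance matrix, S[i,j] = (1/(n-1)) · Σ_k (x_{k,i} - mean_i) · (x_{k,j} - mean_j), divisor n-1 = 5:
  S[A,A] = ((-1.3333)·(-1.3333) + (0.6667)·(0.6667) + (1.6667)·(1.6667) + (-4.3333)·(-4.3333) + (1.6667)·(1.6667) + (1.6667)·(1.6667)) / 5 = 29.3333/5 = 5.8667
  S[A,B] = ((-1.3333)·(1.3333) + (0.6667)·(-3.6667) + (1.6667)·(2.3333) + (-4.3333)·(0.3333) + (1.6667)·(-0.6667) + (1.6667)·(0.3333)) / 5 = -2.3333/5 = -0.4667
  S[B,B] = ((1.3333)·(1.3333) + (-3.6667)·(-3.6667) + (2.3333)·(2.3333) + (0.3333)·(0.3333) + (-0.6667)·(-0.6667) + (0.3333)·(0.3333)) / 5 = 21.3333/5 = 4.2667
  S = [[5.8667, -0.4667],
 [-0.4667, 4.2667]].

Step 3 — invert S. det(S) = 5.8667·4.2667 - (-0.4667)² = 24.8133.
  S^{-1} = (1/det) · [[d, -b], [-b, a]] = [[0.172, 0.0188],
 [0.0188, 0.2364]].

Step 4 — quadratic form (x̄ - mu_0)^T · S^{-1} · (x̄ - mu_0):
  S^{-1} · (x̄ - mu_0) = (1.1204, 0.5132),
  (x̄ - mu_0)^T · [...] = (6.3333)·(1.1204) + (1.6667)·(0.5132) = 7.9509.

Step 5 — scale by n: T² = 6 · 7.9509 = 47.7055.

T² ≈ 47.7055


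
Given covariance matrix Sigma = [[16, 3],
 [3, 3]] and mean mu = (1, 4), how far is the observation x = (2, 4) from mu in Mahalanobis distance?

Step 1 — centre the observation: (x - mu) = (1, 0).

Step 2 — invert Sigma. det(Sigma) = 16·3 - (3)² = 39.
  Sigma^{-1} = (1/det) · [[d, -b], [-b, a]] = [[0.0769, -0.0769],
 [-0.0769, 0.4103]].

Step 3 — form the quadratic (x - mu)^T · Sigma^{-1} · (x - mu):
  Sigma^{-1} · (x - mu) = (0.0769, -0.0769).
  (x - mu)^T · [Sigma^{-1} · (x - mu)] = (1)·(0.0769) + (0)·(-0.0769) = 0.0769.

Step 4 — take square root: d = √(0.0769) ≈ 0.2774.

d(x, mu) = √(0.0769) ≈ 0.2774


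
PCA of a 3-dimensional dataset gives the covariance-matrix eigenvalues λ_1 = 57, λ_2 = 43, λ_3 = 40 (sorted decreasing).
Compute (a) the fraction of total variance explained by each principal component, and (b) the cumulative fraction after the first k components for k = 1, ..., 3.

Step 1 — total variance = trace(Sigma) = Σ λ_i = 57 + 43 + 40 = 140.

Step 2 — fraction explained by component i = λ_i / Σ λ:
  PC1: 57/140 = 0.4071
  PC2: 43/140 = 0.3071
  PC3: 40/140 = 0.2857

Step 3 — cumulative fraction after k components = (λ_1 + ... + λ_k) / Σ λ:
  k = 1: 57/140 = 0.4071
  k = 2: (57 + 43)/140 = 100/140 = 0.7143
  k = 3: (57 + 43 + 40)/140 = 140/140 = 1

Summary (fraction, with percent):

explained: PC1 0.4071 (40.71%), PC2 0.3071 (30.71%), PC3 0.2857 (28.57%);  cumulative: 0.4071, 0.7143, 1


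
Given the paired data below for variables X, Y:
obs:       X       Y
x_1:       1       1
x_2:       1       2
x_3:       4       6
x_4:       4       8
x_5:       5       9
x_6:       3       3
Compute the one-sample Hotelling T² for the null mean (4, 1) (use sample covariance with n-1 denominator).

Step 1 — sample mean vector:
  mean(X) = (1 + 1 + 4 + 4 + 5 + 3) / 6 = 18/6 = 3
  mean(Y) = (1 + 2 + 6 + 8 + 9 + 3) / 6 = 29/6 = 4.8333
  x̄ = (3, 4.8333),  deviation x̄ - mu_0 = (3, 4.8333) - (4, 1) = (-1, 3.8333).

Step 2 — sample covariance matrix, S[i,j] = (1/(n-1)) · Σ_k (x_{k,i} - mean_i) · (x_{k,j} - mean_j), divisor n-1 = 5:
  S[X,X] = ((-2)·(-2) + (-2)·(-2) + (1)·(1) + (1)·(1) + (2)·(2) + (0)·(0)) / 5 = 14/5 = 2.8
  S[X,Y] = ((-2)·(-3.8333) + (-2)·(-2.8333) + (1)·(1.1667) + (1)·(3.1667) + (2)·(4.1667) + (0)·(-1.8333)) / 5 = 26/5 = 5.2
  S[Y,Y] = ((-3.8333)·(-3.8333) + (-2.8333)·(-2.8333) + (1.1667)·(1.1667) + (3.1667)·(3.1667) + (4.1667)·(4.1667) + (-1.8333)·(-1.8333)) / 5 = 54.8333/5 = 10.9667
  S = [[2.8, 5.2],
 [5.2, 10.9667]].

Step 3 — invert S. det(S) = 2.8·10.9667 - (5.2)² = 3.6667.
  S^{-1} = (1/det) · [[d, -b], [-b, a]] = [[2.9909, -1.4182],
 [-1.4182, 0.7636]].

Step 4 — quadratic form (x̄ - mu_0)^T · S^{-1} · (x̄ - mu_0):
  S^{-1} · (x̄ - mu_0) = (-8.4273, 4.3455),
  (x̄ - mu_0)^T · [...] = (-1)·(-8.4273) + (3.8333)·(4.3455) = 25.0848.

Step 5 — scale by n: T² = 6 · 25.0848 = 150.5091.

T² ≈ 150.5091


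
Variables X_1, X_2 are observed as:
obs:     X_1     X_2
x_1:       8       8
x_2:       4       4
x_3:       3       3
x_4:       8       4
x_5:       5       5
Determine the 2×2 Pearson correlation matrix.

Step 1 — column means:
  mean(X_1) = (8 + 4 + 3 + 8 + 5) / 5 = 28/5 = 5.6
  mean(X_2) = (8 + 4 + 3 + 4 + 5) / 5 = 24/5 = 4.8

Step 2 — sample variances and covariances s[i,j] = (1/(n-1)) · Σ_k (x_{k,i} - mean_i) · (x_{k,j} - mean_j), with n-1 = 4:
  s[X_1,X_1] = ((2.4)·(2.4) + (-1.6)·(-1.6) + (-2.6)·(-2.6) + (2.4)·(2.4) + (-0.6)·(-0.6)) / 4 = 21.2/4 = 5.3
  s[X_1,X_2] = ((2.4)·(3.2) + (-1.6)·(-0.8) + (-2.6)·(-1.8) + (2.4)·(-0.8) + (-0.6)·(0.2)) / 4 = 11.6/4 = 2.9
  s[X_2,X_2] = ((3.2)·(3.2) + (-0.8)·(-0.8) + (-1.8)·(-1.8) + (-0.8)·(-0.8) + (0.2)·(0.2)) / 4 = 14.8/4 = 3.7
  Sample standard deviations s_i = √(s[i,i]):
  s(X_1) = √(5.3) = 2.3022
  s(X_2) = √(3.7) = 1.9235

Step 3 — r_{ij} = s_{ij} / (s_i · s_j):
  r[X_1,X_1] = 1 (diagonal).
  r[X_1,X_2] = 2.9 / (2.3022 · 1.9235) = 2.9 / 4.4283 = 0.6549
  r[X_2,X_2] = 1 (diagonal).

R is symmetric with unit diagonal. Assembling:

R = [[1, 0.6549],
 [0.6549, 1]]


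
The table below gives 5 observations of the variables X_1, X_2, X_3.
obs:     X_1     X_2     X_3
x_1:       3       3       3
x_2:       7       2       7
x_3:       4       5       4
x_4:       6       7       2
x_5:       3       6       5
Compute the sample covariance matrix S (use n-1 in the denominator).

Step 1 — column means:
  mean(X_1) = (3 + 7 + 4 + 6 + 3) / 5 = 23/5 = 4.6
  mean(X_2) = (3 + 2 + 5 + 7 + 6) / 5 = 23/5 = 4.6
  mean(X_3) = (3 + 7 + 4 + 2 + 5) / 5 = 21/5 = 4.2

Step 2 — sample covariance S[i,j] = (1/(n-1)) · Σ_k (x_{k,i} - mean_i) · (x_{k,j} - mean_j), with n-1 = 4.
  S[X_1,X_1] = ((-1.6)·(-1.6) + (2.4)·(2.4) + (-0.6)·(-0.6) + (1.4)·(1.4) + (-1.6)·(-1.6)) / 4 = 13.2/4 = 3.3
  S[X_1,X_2] = ((-1.6)·(-1.6) + (2.4)·(-2.6) + (-0.6)·(0.4) + (1.4)·(2.4) + (-1.6)·(1.4)) / 4 = -2.8/4 = -0.7
  S[X_1,X_3] = ((-1.6)·(-1.2) + (2.4)·(2.8) + (-0.6)·(-0.2) + (1.4)·(-2.2) + (-1.6)·(0.8)) / 4 = 4.4/4 = 1.1
  S[X_2,X_2] = ((-1.6)·(-1.6) + (-2.6)·(-2.6) + (0.4)·(0.4) + (2.4)·(2.4) + (1.4)·(1.4)) / 4 = 17.2/4 = 4.3
  S[X_2,X_3] = ((-1.6)·(-1.2) + (-2.6)·(2.8) + (0.4)·(-0.2) + (2.4)·(-2.2) + (1.4)·(0.8)) / 4 = -9.6/4 = -2.4
  S[X_3,X_3] = ((-1.2)·(-1.2) + (2.8)·(2.8) + (-0.2)·(-0.2) + (-2.2)·(-2.2) + (0.8)·(0.8)) / 4 = 14.8/4 = 3.7

S is symmetric (S[j,i] = S[i,j]). Assembling:

S = [[3.3, -0.7, 1.1],
 [-0.7, 4.3, -2.4],
 [1.1, -2.4, 3.7]]


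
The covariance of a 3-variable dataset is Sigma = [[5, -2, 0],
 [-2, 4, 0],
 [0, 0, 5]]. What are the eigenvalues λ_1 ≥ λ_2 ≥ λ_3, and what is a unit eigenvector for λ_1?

Step 1 — characteristic polynomial p(λ) = det(λI - Sigma) = λ³ - tr·λ² + c_1·λ - det, where tr = trace, c_1 = sum of the principal 2×2 minors, det = det(Sigma):
  tr = 5 + 4 + 5 = 14,
  c_1 = (5·4 - (-2)²) + (5·5 - (0)²) + (4·5 - (0)²) = 16 + 25 + 20 = 61,
  det = 5·(4·5 - (0)²) - (-2)·((-2)·5 - (0)·(0)) + (0)·((-2)·(0) - 4·(0)) = 5·(20) - (-2)·(-10) + (0)·(0) = 80.
  So p(λ) = λ³ - 14λ² + 61λ - 80.
Step 2 — look for an integer root (rational root theorem: any rational root is an integer divisor of 80). Testing λ = 5:
  p(5) = 125 - 350 + 305 - 80 = 0  ✓
  Dividing out (λ - 5): p(λ) = (λ - 5)(λ² - 9λ + 16).
Step 3 — remaining eigenvalues from the quadratic λ² - 9λ + 16 = 0:
  Δ = 9² - 4·16 = 81 - 64 = 17,  λ = (9 ± √17)/2 = (9 ± 4.1231)/2 ≈ 6.5616 or 2.4384.
  Sorted: λ_1 = 6.5616,  λ_2 = 5,  λ_3 = 2.4384  (check: sum = 14 = tr ✓).

Step 4 — unit eigenvector for λ_1 ≈ 6.5616: v spans the null space of (Sigma - λ_1 I), whose rows are
  r_1 = (-1.5616, -2, 0),  r_2 = (-2, -2.5616, 0),  r_3 = (0, 0, -1.5616).
  v is orthogonal to every row, so take v ∝ r_1 × r_3 = ((-2)·(-1.5616) - (0)·(0), (0)·(0) - (-1.5616)·(-1.5616), (-1.5616)·(0) - (-2)·(0)) ≈ (3.1231, -2.4384, 0).
  Let u = (3.1231, -2.4384, 0).
  ||u|| = √((3.1231)² + (-2.4384)² + (0)²) = √(15.6998) ≈ 3.9623,  v_1 = u/||u|| ≈ (0.7882, -0.6154, 0) (||v_1|| = 1).

λ_1 = 6.5616,  λ_2 = 5,  λ_3 = 2.4384;  v_1 ≈ (0.7882, -0.6154, 0)


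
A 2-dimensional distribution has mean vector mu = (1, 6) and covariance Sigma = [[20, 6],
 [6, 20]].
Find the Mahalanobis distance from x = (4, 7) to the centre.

Step 1 — centre the observation: (x - mu) = (3, 1).

Step 2 — invert Sigma. det(Sigma) = 20·20 - (6)² = 364.
  Sigma^{-1} = (1/det) · [[d, -b], [-b, a]] = [[0.0549, -0.0165],
 [-0.0165, 0.0549]].

Step 3 — form the quadratic (x - mu)^T · Sigma^{-1} · (x - mu):
  Sigma^{-1} · (x - mu) = (0.1484, 0.0055).
  (x - mu)^T · [Sigma^{-1} · (x - mu)] = (3)·(0.1484) + (1)·(0.0055) = 0.4505.

Step 4 — take square root: d = √(0.4505) ≈ 0.6712.

d(x, mu) = √(0.4505) ≈ 0.6712


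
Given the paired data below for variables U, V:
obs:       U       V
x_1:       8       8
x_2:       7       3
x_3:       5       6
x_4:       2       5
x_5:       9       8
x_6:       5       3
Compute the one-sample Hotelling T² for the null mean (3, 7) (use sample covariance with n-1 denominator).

Step 1 — sample mean vector:
  mean(U) = (8 + 7 + 5 + 2 + 9 + 5) / 6 = 36/6 = 6
  mean(V) = (8 + 3 + 6 + 5 + 8 + 3) / 6 = 33/6 = 5.5
  x̄ = (6, 5.5),  deviation x̄ - mu_0 = (6, 5.5) - (3, 7) = (3, -1.5).

Step 2 — sample covariance matrix, S[i,j] = (1/(n-1)) · Σ_k (x_{k,i} - mean_i) · (x_{k,j} - mean_j), divisor n-1 = 5:
  S[U,U] = ((2)·(2) + (1)·(1) + (-1)·(-1) + (-4)·(-4) + (3)·(3) + (-1)·(-1)) / 5 = 32/5 = 6.4
  S[U,V] = ((2)·(2.5) + (1)·(-2.5) + (-1)·(0.5) + (-4)·(-0.5) + (3)·(2.5) + (-1)·(-2.5)) / 5 = 14/5 = 2.8
  S[V,V] = ((2.5)·(2.5) + (-2.5)·(-2.5) + (0.5)·(0.5) + (-0.5)·(-0.5) + (2.5)·(2.5) + (-2.5)·(-2.5)) / 5 = 25.5/5 = 5.1
  S = [[6.4, 2.8],
 [2.8, 5.1]].

Step 3 — invert S. det(S) = 6.4·5.1 - (2.8)² = 24.8.
  S^{-1} = (1/det) · [[d, -b], [-b, a]] = [[0.2056, -0.1129],
 [-0.1129, 0.2581]].

Step 4 — quadratic form (x̄ - mu_0)^T · S^{-1} · (x̄ - mu_0):
  S^{-1} · (x̄ - mu_0) = (0.7863, -0.7258),
  (x̄ - mu_0)^T · [...] = (3)·(0.7863) + (-1.5)·(-0.7258) = 3.4476.

Step 5 — scale by n: T² = 6 · 3.4476 = 20.6855.

T² ≈ 20.6855


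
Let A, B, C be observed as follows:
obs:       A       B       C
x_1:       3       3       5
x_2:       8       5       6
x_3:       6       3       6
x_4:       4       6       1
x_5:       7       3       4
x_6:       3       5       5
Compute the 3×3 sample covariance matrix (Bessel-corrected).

Step 1 — column means:
  mean(A) = (3 + 8 + 6 + 4 + 7 + 3) / 6 = 31/6 = 5.1667
  mean(B) = (3 + 5 + 3 + 6 + 3 + 5) / 6 = 25/6 = 4.1667
  mean(C) = (5 + 6 + 6 + 1 + 4 + 5) / 6 = 27/6 = 4.5

Step 2 — sample covariance S[i,j] = (1/(n-1)) · Σ_k (x_{k,i} - mean_i) · (x_{k,j} - mean_j), with n-1 = 5.
  S[A,A] = ((-2.1667)·(-2.1667) + (2.8333)·(2.8333) + (0.8333)·(0.8333) + (-1.1667)·(-1.1667) + (1.8333)·(1.8333) + (-2.1667)·(-2.1667)) / 5 = 22.8333/5 = 4.5667
  S[A,B] = ((-2.1667)·(-1.1667) + (2.8333)·(0.8333) + (0.8333)·(-1.1667) + (-1.1667)·(1.8333) + (1.8333)·(-1.1667) + (-2.1667)·(0.8333)) / 5 = -2.1667/5 = -0.4333
  S[A,C] = ((-2.1667)·(0.5) + (2.8333)·(1.5) + (0.8333)·(1.5) + (-1.1667)·(-3.5) + (1.8333)·(-0.5) + (-2.1667)·(0.5)) / 5 = 6.5/5 = 1.3
  S[B,B] = ((-1.1667)·(-1.1667) + (0.8333)·(0.8333) + (-1.1667)·(-1.1667) + (1.8333)·(1.8333) + (-1.1667)·(-1.1667) + (0.8333)·(0.8333)) / 5 = 8.8333/5 = 1.7667
  S[B,C] = ((-1.1667)·(0.5) + (0.8333)·(1.5) + (-1.1667)·(1.5) + (1.8333)·(-3.5) + (-1.1667)·(-0.5) + (0.8333)·(0.5)) / 5 = -6.5/5 = -1.3
  S[C,C] = ((0.5)·(0.5) + (1.5)·(1.5) + (1.5)·(1.5) + (-3.5)·(-3.5) + (-0.5)·(-0.5) + (0.5)·(0.5)) / 5 = 17.5/5 = 3.5

S is symmetric (S[j,i] = S[i,j]). Assembling:

S = [[4.5667, -0.4333, 1.3],
 [-0.4333, 1.7667, -1.3],
 [1.3, -1.3, 3.5]]


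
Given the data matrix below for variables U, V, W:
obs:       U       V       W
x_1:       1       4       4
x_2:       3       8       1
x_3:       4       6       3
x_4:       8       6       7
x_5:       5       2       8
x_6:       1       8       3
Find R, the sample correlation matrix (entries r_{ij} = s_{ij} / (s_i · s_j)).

Step 1 — column means:
  mean(U) = (1 + 3 + 4 + 8 + 5 + 1) / 6 = 22/6 = 3.6667
  mean(V) = (4 + 8 + 6 + 6 + 2 + 8) / 6 = 34/6 = 5.6667
  mean(W) = (4 + 1 + 3 + 7 + 8 + 3) / 6 = 26/6 = 4.3333

Step 2 — sample variances and covariances s[i,j] = (1/(n-1)) · Σ_k (x_{k,i} - mean_i) · (x_{k,j} - mean_j), with n-1 = 5:
  s[U,U] = ((-2.6667)·(-2.6667) + (-0.6667)·(-0.6667) + (0.3333)·(0.3333) + (4.3333)·(4.3333) + (1.3333)·(1.3333) + (-2.6667)·(-2.6667)) / 5 = 35.3333/5 = 7.0667
  s[U,V] = ((-2.6667)·(-1.6667) + (-0.6667)·(2.3333) + (0.3333)·(0.3333) + (4.3333)·(0.3333) + (1.3333)·(-3.6667) + (-2.6667)·(2.3333)) / 5 = -6.6667/5 = -1.3333
  s[U,W] = ((-2.6667)·(-0.3333) + (-0.6667)·(-3.3333) + (0.3333)·(-1.3333) + (4.3333)·(2.6667) + (1.3333)·(3.6667) + (-2.6667)·(-1.3333)) / 5 = 22.6667/5 = 4.5333
  s[V,V] = ((-1.6667)·(-1.6667) + (2.3333)·(2.3333) + (0.3333)·(0.3333) + (0.3333)·(0.3333) + (-3.6667)·(-3.6667) + (2.3333)·(2.3333)) / 5 = 27.3333/5 = 5.4667
  s[V,W] = ((-1.6667)·(-0.3333) + (2.3333)·(-3.3333) + (0.3333)·(-1.3333) + (0.3333)·(2.6667) + (-3.6667)·(3.6667) + (2.3333)·(-1.3333)) / 5 = -23.3333/5 = -4.6667
  s[W,W] = ((-0.3333)·(-0.3333) + (-3.3333)·(-3.3333) + (-1.3333)·(-1.3333) + (2.6667)·(2.6667) + (3.6667)·(3.6667) + (-1.3333)·(-1.3333)) / 5 = 35.3333/5 = 7.0667
  Sample standard deviations s_i = √(s[i,i]):
  s(U) = √(7.0667) = 2.6583
  s(V) = √(5.4667) = 2.3381
  s(W) = √(7.0667) = 2.6583

Step 3 — r_{ij} = s_{ij} / (s_i · s_j):
  r[U,U] = 1 (diagonal).
  r[U,V] = -1.3333 / (2.6583 · 2.3381) = -1.3333 / 6.2154 = -0.2145
  r[U,W] = 4.5333 / (2.6583 · 2.6583) = 4.5333 / 7.0667 = 0.6415
  r[V,V] = 1 (diagonal).
  r[V,W] = -4.6667 / (2.3381 · 2.6583) = -4.6667 / 6.2154 = -0.7508
  r[W,W] = 1 (diagonal).

R is symmetric with unit diagonal. Assembling:

R = [[1, -0.2145, 0.6415],
 [-0.2145, 1, -0.7508],
 [0.6415, -0.7508, 1]]


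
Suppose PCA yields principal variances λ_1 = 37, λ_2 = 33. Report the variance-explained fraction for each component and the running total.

Step 1 — total variance = trace(Sigma) = Σ λ_i = 37 + 33 = 70.

Step 2 — fraction explained by component i = λ_i / Σ λ:
  PC1: 37/70 = 0.5286
  PC2: 33/70 = 0.4714

Step 3 — cumulative fraction after k components = (λ_1 + ... + λ_k) / Σ λ:
  k = 1: 37/70 = 0.5286
  k = 2: (37 + 33)/70 = 70/70 = 1

Summary (fraction, with percent):

explained: PC1 0.5286 (52.86%), PC2 0.4714 (47.14%);  cumulative: 0.5286, 1


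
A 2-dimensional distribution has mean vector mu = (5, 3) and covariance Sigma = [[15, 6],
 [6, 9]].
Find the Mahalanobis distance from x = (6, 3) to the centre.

Step 1 — centre the observation: (x - mu) = (1, 0).

Step 2 — invert Sigma. det(Sigma) = 15·9 - (6)² = 99.
  Sigma^{-1} = (1/det) · [[d, -b], [-b, a]] = [[0.0909, -0.0606],
 [-0.0606, 0.1515]].

Step 3 — form the quadratic (x - mu)^T · Sigma^{-1} · (x - mu):
  Sigma^{-1} · (x - mu) = (0.0909, -0.0606).
  (x - mu)^T · [Sigma^{-1} · (x - mu)] = (1)·(0.0909) + (0)·(-0.0606) = 0.0909.

Step 4 — take square root: d = √(0.0909) ≈ 0.3015.

d(x, mu) = √(0.0909) ≈ 0.3015


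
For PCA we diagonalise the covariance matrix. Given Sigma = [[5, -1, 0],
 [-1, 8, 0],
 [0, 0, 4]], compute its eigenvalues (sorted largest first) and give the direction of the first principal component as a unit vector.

Step 1 — characteristic polynomial p(λ) = det(λI - Sigma) = λ³ - tr·λ² + c_1·λ - det, where tr = trace, c_1 = sum of the principal 2×2 minors, det = det(Sigma):
  tr = 5 + 8 + 4 = 17,
  c_1 = (5·8 - (-1)²) + (5·4 - (0)²) + (8·4 - (0)²) = 39 + 20 + 32 = 91,
  det = 5·(8·4 - (0)²) - (-1)·((-1)·4 - (0)·(0)) + (0)·((-1)·(0) - 8·(0)) = 5·(32) - (-1)·(-4) + (0)·(0) = 156.
  So p(λ) = λ³ - 17λ² + 91λ - 156.
Step 2 — look for an integer root (rational root theorem: any rational root is an integer divisor of 156). Testing λ = 4:
  p(4) = 64 - 272 + 364 - 156 = 0  ✓
  Dividing out (λ - 4): p(λ) = (λ - 4)(λ² - 13λ + 39).
Step 3 — remaining eigenvalues from the quadratic λ² - 13λ + 39 = 0:
  Δ = 13² - 4·39 = 169 - 156 = 13,  λ = (13 ± √13)/2 = (13 ± 3.6056)/2 ≈ 8.3028 or 4.6972.
  Sorted: λ_1 = 8.3028,  λ_2 = 4.6972,  λ_3 = 4  (check: sum = 17 = tr ✓).

Step 4 — unit eigenvector for λ_1 ≈ 8.3028: v spans the null space of (Sigma - λ_1 I), whose rows are
  r_1 = (-3.3028, -1, 0),  r_2 = (-1, -0.3028, 0),  r_3 = (0, 0, -4.3028).
  v is orthogonal to every row, so take v ∝ r_1 × r_3 = ((-1)·(-4.3028) - (0)·(0), (0)·(0) - (-3.3028)·(-4.3028), (-3.3028)·(0) - (-1)·(0)) ≈ (4.3028, -14.2111, 0).
  Let u = (4.3028, -14.2111, 0).
  ||u|| = √((4.3028)² + (-14.2111)² + (0)²) = √(220.4693) ≈ 14.8482,  v_1 = u/||u|| ≈ (0.2898, -0.9571, 0) (||v_1|| = 1).

λ_1 = 8.3028,  λ_2 = 4.6972,  λ_3 = 4;  v_1 ≈ (0.2898, -0.9571, 0)


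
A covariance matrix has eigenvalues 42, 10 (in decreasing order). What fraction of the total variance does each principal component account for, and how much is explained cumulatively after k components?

Step 1 — total variance = trace(Sigma) = Σ λ_i = 42 + 10 = 52.

Step 2 — fraction explained by component i = λ_i / Σ λ:
  PC1: 42/52 = 0.8077
  PC2: 10/52 = 0.1923

Step 3 — cumulative fraction after k components = (λ_1 + ... + λ_k) / Σ λ:
  k = 1: 42/52 = 0.8077
  k = 2: (42 + 10)/52 = 52/52 = 1

Summary (fraction, with percent):

explained: PC1 0.8077 (80.77%), PC2 0.1923 (19.23%);  cumulative: 0.8077, 1


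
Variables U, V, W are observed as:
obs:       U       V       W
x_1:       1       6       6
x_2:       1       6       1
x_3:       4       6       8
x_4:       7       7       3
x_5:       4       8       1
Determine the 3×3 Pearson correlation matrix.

Step 1 — column means:
  mean(U) = (1 + 1 + 4 + 7 + 4) / 5 = 17/5 = 3.4
  mean(V) = (6 + 6 + 6 + 7 + 8) / 5 = 33/5 = 6.6
  mean(W) = (6 + 1 + 8 + 3 + 1) / 5 = 19/5 = 3.8

Step 2 — sample variances and covariances s[i,j] = (1/(n-1)) · Σ_k (x_{k,i} - mean_i) · (x_{k,j} - mean_j), with n-1 = 4:
  s[U,U] = ((-2.4)·(-2.4) + (-2.4)·(-2.4) + (0.6)·(0.6) + (3.6)·(3.6) + (0.6)·(0.6)) / 4 = 25.2/4 = 6.3
  s[U,V] = ((-2.4)·(-0.6) + (-2.4)·(-0.6) + (0.6)·(-0.6) + (3.6)·(0.4) + (0.6)·(1.4)) / 4 = 4.8/4 = 1.2
  s[U,W] = ((-2.4)·(2.2) + (-2.4)·(-2.8) + (0.6)·(4.2) + (3.6)·(-0.8) + (0.6)·(-2.8)) / 4 = -0.6/4 = -0.15
  s[V,V] = ((-0.6)·(-0.6) + (-0.6)·(-0.6) + (-0.6)·(-0.6) + (0.4)·(0.4) + (1.4)·(1.4)) / 4 = 3.2/4 = 0.8
  s[V,W] = ((-0.6)·(2.2) + (-0.6)·(-2.8) + (-0.6)·(4.2) + (0.4)·(-0.8) + (1.4)·(-2.8)) / 4 = -6.4/4 = -1.6
  s[W,W] = ((2.2)·(2.2) + (-2.8)·(-2.8) + (4.2)·(4.2) + (-0.8)·(-0.8) + (-2.8)·(-2.8)) / 4 = 38.8/4 = 9.7
  Sample standard deviations s_i = √(s[i,i]):
  s(U) = √(6.3) = 2.51
  s(V) = √(0.8) = 0.8944
  s(W) = √(9.7) = 3.1145

Step 3 — r_{ij} = s_{ij} / (s_i · s_j):
  r[U,U] = 1 (diagonal).
  r[U,V] = 1.2 / (2.51 · 0.8944) = 1.2 / 2.245 = 0.5345
  r[U,W] = -0.15 / (2.51 · 3.1145) = -0.15 / 7.8173 = -0.0192
  r[V,V] = 1 (diagonal).
  r[V,W] = -1.6 / (0.8944 · 3.1145) = -1.6 / 2.7857 = -0.5744
  r[W,W] = 1 (diagonal).

R is symmetric with unit diagonal. Assembling:

R = [[1, 0.5345, -0.0192],
 [0.5345, 1, -0.5744],
 [-0.0192, -0.5744, 1]]


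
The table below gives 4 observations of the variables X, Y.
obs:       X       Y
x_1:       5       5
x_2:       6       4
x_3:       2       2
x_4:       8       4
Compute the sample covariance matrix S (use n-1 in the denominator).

Step 1 — column means:
  mean(X) = (5 + 6 + 2 + 8) / 4 = 21/4 = 5.25
  mean(Y) = (5 + 4 + 2 + 4) / 4 = 15/4 = 3.75

Step 2 — sample covariance S[i,j] = (1/(n-1)) · Σ_k (x_{k,i} - mean_i) · (x_{k,j} - mean_j), with n-1 = 3.
  S[X,X] = ((-0.25)·(-0.25) + (0.75)·(0.75) + (-3.25)·(-3.25) + (2.75)·(2.75)) / 3 = 18.75/3 = 6.25
  S[X,Y] = ((-0.25)·(1.25) + (0.75)·(0.25) + (-3.25)·(-1.75) + (2.75)·(0.25)) / 3 = 6.25/3 = 2.0833
  S[Y,Y] = ((1.25)·(1.25) + (0.25)·(0.25) + (-1.75)·(-1.75) + (0.25)·(0.25)) / 3 = 4.75/3 = 1.5833

S is symmetric (S[j,i] = S[i,j]). Assembling:

S = [[6.25, 2.0833],
 [2.0833, 1.5833]]


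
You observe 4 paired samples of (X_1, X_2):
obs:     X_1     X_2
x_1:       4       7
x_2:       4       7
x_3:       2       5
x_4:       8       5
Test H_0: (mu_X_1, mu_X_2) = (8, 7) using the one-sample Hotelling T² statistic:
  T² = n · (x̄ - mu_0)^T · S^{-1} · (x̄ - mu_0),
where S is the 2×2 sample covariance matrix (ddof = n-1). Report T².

Step 1 — sample mean vector:
  mean(X_1) = (4 + 4 + 2 + 8) / 4 = 18/4 = 4.5
  mean(X_2) = (7 + 7 + 5 + 5) / 4 = 24/4 = 6
  x̄ = (4.5, 6),  deviation x̄ - mu_0 = (4.5, 6) - (8, 7) = (-3.5, -1).

Step 2 — sample covariance matrix, S[i,j] = (1/(n-1)) · Σ_k (x_{k,i} - mean_i) · (x_{k,j} - mean_j), divisor n-1 = 3:
  S[X_1,X_1] = ((-0.5)·(-0.5) + (-0.5)·(-0.5) + (-2.5)·(-2.5) + (3.5)·(3.5)) / 3 = 19/3 = 6.3333
  S[X_1,X_2] = ((-0.5)·(1) + (-0.5)·(1) + (-2.5)·(-1) + (3.5)·(-1)) / 3 = -2/3 = -0.6667
  S[X_2,X_2] = ((1)·(1) + (1)·(1) + (-1)·(-1) + (-1)·(-1)) / 3 = 4/3 = 1.3333
  S = [[6.3333, -0.6667],
 [-0.6667, 1.3333]].

Step 3 — invert S. det(S) = 6.3333·1.3333 - (-0.6667)² = 8.
  S^{-1} = (1/det) · [[d, -b], [-b, a]] = [[0.1667, 0.0833],
 [0.0833, 0.7917]].

Step 4 — quadratic form (x̄ - mu_0)^T · S^{-1} · (x̄ - mu_0):
  S^{-1} · (x̄ - mu_0) = (-0.6667, -1.0833),
  (x̄ - mu_0)^T · [...] = (-3.5)·(-0.6667) + (-1)·(-1.0833) = 3.4167.

Step 5 — scale by n: T² = 4 · 3.4167 = 13.6667.

T² ≈ 13.6667


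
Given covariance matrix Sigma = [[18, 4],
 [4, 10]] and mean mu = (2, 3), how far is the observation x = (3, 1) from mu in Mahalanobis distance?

Step 1 — centre the observation: (x - mu) = (1, -2).

Step 2 — invert Sigma. det(Sigma) = 18·10 - (4)² = 164.
  Sigma^{-1} = (1/det) · [[d, -b], [-b, a]] = [[0.061, -0.0244],
 [-0.0244, 0.1098]].

Step 3 — form the quadratic (x - mu)^T · Sigma^{-1} · (x - mu):
  Sigma^{-1} · (x - mu) = (0.1098, -0.2439).
  (x - mu)^T · [Sigma^{-1} · (x - mu)] = (1)·(0.1098) + (-2)·(-0.2439) = 0.5976.

Step 4 — take square root: d = √(0.5976) ≈ 0.773.

d(x, mu) = √(0.5976) ≈ 0.773


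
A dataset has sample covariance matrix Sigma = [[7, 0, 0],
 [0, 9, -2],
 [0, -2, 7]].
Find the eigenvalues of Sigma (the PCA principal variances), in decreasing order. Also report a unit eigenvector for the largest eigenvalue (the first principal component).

Step 1 — characteristic polynomial p(λ) = det(λI - Sigma) = λ³ - tr·λ² + c_1·λ - det, where tr = trace, c_1 = sum of the principal 2×2 minors, det = det(Sigma):
  tr = 7 + 9 + 7 = 23,
  c_1 = (7·9 - (0)²) + (7·7 - (0)²) + (9·7 - (-2)²) = 63 + 49 + 59 = 171,
  det = 7·(9·7 - (-2)²) - (0)·((0)·7 - (-2)·(0)) + (0)·((0)·(-2) - 9·(0)) = 7·(59) - (0)·(0) + (0)·(0) = 413.
  So p(λ) = λ³ - 23λ² + 171λ - 413.
Step 2 — look for an integer root (rational root theorem: any rational root is an integer divisor of 413). Testing λ = 7:
  p(7) = 343 - 1127 + 1197 - 413 = 0  ✓
  Dividing out (λ - 7): p(λ) = (λ - 7)(λ² - 16λ + 59).
Step 3 — remaining eigenvalues from the quadratic λ² - 16λ + 59 = 0:
  Δ = 16² - 4·59 = 256 - 236 = 20,  λ = (16 ± √20)/2 = (16 ± 4.4721)/2 ≈ 10.2361 or 5.7639.
  Sorted: λ_1 = 10.2361,  λ_2 = 7,  λ_3 = 5.7639  (check: sum = 23 = tr ✓).

Step 4 — unit eigenvector for λ_1 ≈ 10.2361: v spans the null space of (Sigma - λ_1 I), whose rows are
  r_1 = (-3.2361, 0, 0),  r_2 = (0, -1.2361, -2),  r_3 = (0, -2, -3.2361).
  v is orthogonal to every row, so take v ∝ r_1 × r_2 = ((0)·(-2) - (0)·(-1.2361), (0)·(0) - (-3.2361)·(-2), (-3.2361)·(-1.2361) - (0)·(0)) ≈ (0, -6.4721, 4).
  Rescale (multiply by -1 so the first nonzero entry is positive): u = (0, 6.4721, -4).
  ||u|| = √((0)² + (6.4721)² + (-4)²) = √(57.8885) ≈ 7.6085,  v_1 = u/||u|| ≈ (0, 0.8507, -0.5257) (||v_1|| = 1).

λ_1 = 10.2361,  λ_2 = 7,  λ_3 = 5.7639;  v_1 ≈ (0, 0.8507, -0.5257)


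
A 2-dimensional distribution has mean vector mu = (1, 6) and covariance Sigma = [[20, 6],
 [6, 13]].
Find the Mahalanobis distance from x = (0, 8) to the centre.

Step 1 — centre the observation: (x - mu) = (-1, 2).

Step 2 — invert Sigma. det(Sigma) = 20·13 - (6)² = 224.
  Sigma^{-1} = (1/det) · [[d, -b], [-b, a]] = [[0.058, -0.0268],
 [-0.0268, 0.0893]].

Step 3 — form the quadratic (x - mu)^T · Sigma^{-1} · (x - mu):
  Sigma^{-1} · (x - mu) = (-0.1116, 0.2054).
  (x - mu)^T · [Sigma^{-1} · (x - mu)] = (-1)·(-0.1116) + (2)·(0.2054) = 0.5223.

Step 4 — take square root: d = √(0.5223) ≈ 0.7227.

d(x, mu) = √(0.5223) ≈ 0.7227


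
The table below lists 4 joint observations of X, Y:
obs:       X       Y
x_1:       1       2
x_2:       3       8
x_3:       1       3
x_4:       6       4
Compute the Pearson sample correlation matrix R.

Step 1 — column means:
  mean(X) = (1 + 3 + 1 + 6) / 4 = 11/4 = 2.75
  mean(Y) = (2 + 8 + 3 + 4) / 4 = 17/4 = 4.25

Step 2 — sample variances and covariances s[i,j] = (1/(n-1)) · Σ_k (x_{k,i} - mean_i) · (x_{k,j} - mean_j), with n-1 = 3:
  s[X,X] = ((-1.75)·(-1.75) + (0.25)·(0.25) + (-1.75)·(-1.75) + (3.25)·(3.25)) / 3 = 16.75/3 = 5.5833
  s[X,Y] = ((-1.75)·(-2.25) + (0.25)·(3.75) + (-1.75)·(-1.25) + (3.25)·(-0.25)) / 3 = 6.25/3 = 2.0833
  s[Y,Y] = ((-2.25)·(-2.25) + (3.75)·(3.75) + (-1.25)·(-1.25) + (-0.25)·(-0.25)) / 3 = 20.75/3 = 6.9167
  Sample standard deviations s_i = √(s[i,i]):
  s(X) = √(5.5833) = 2.3629
  s(Y) = √(6.9167) = 2.63

Step 3 — r_{ij} = s_{ij} / (s_i · s_j):
  r[X,X] = 1 (diagonal).
  r[X,Y] = 2.0833 / (2.3629 · 2.63) = 2.0833 / 6.2143 = 0.3352
  r[Y,Y] = 1 (diagonal).

R is symmetric with unit diagonal. Assembling:

R = [[1, 0.3352],
 [0.3352, 1]]


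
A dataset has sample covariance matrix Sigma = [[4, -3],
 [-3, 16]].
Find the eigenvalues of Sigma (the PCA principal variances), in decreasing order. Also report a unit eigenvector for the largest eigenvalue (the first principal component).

Step 1 — characteristic polynomial of 2×2 Sigma:
  det(Sigma - λI) = λ² - trace · λ + det = 0.
  trace = 4 + 16 = 20, det = 4·16 - (-3)² = 55.
Step 2 — discriminant:
  Δ = trace² - 4·det = 400 - 220 = 180.
Step 3 — eigenvalues:
  λ = (trace ± √Δ)/2 = (20 ± 13.4164)/2,
  λ_1 = 16.7082,  λ_2 = 3.2918.

Step 4 — unit eigenvector for λ_1: solve (Sigma - λ_1 I)v = 0. First row:
  (4 - 16.7082)·v_x + (-3)·v_y = 0, i.e. (-12.7082)·v_x + (-3)·v_y = 0,
  so v ∝ (b, λ_1 - a) = (-3, 12.7082); multiply by -1 so the first entry is positive: u = (3, -12.7082).
  ||u|| = √((3)² + (-12.7082)²) = √(170.4984) ≈ 13.0575,
  v_1 = u/||u|| ≈ (0.2298, -0.9732) (||v_1|| = 1).

λ_1 = 16.7082,  λ_2 = 3.2918;  v_1 ≈ (0.2298, -0.9732)


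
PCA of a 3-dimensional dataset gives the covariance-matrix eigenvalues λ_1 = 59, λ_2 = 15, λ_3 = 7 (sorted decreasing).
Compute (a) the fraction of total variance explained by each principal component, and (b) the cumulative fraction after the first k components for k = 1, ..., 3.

Step 1 — total variance = trace(Sigma) = Σ λ_i = 59 + 15 + 7 = 81.

Step 2 — fraction explained by component i = λ_i / Σ λ:
  PC1: 59/81 = 0.7284
  PC2: 15/81 = 0.1852
  PC3: 7/81 = 0.0864

Step 3 — cumulative fraction after k components = (λ_1 + ... + λ_k) / Σ λ:
  k = 1: 59/81 = 0.7284
  k = 2: (59 + 15)/81 = 74/81 = 0.9136
  k = 3: (59 + 15 + 7)/81 = 81/81 = 1

Summary (fraction, with percent):

explained: PC1 0.7284 (72.84%), PC2 0.1852 (18.52%), PC3 0.0864 (8.64%);  cumulative: 0.7284, 0.9136, 1


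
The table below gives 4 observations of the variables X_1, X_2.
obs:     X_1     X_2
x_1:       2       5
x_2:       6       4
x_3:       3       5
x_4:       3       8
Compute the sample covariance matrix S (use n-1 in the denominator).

Step 1 — column means:
  mean(X_1) = (2 + 6 + 3 + 3) / 4 = 14/4 = 3.5
  mean(X_2) = (5 + 4 + 5 + 8) / 4 = 22/4 = 5.5

Step 2 — sample covariance S[i,j] = (1/(n-1)) · Σ_k (x_{k,i} - mean_i) · (x_{k,j} - mean_j), with n-1 = 3.
  S[X_1,X_1] = ((-1.5)·(-1.5) + (2.5)·(2.5) + (-0.5)·(-0.5) + (-0.5)·(-0.5)) / 3 = 9/3 = 3
  S[X_1,X_2] = ((-1.5)·(-0.5) + (2.5)·(-1.5) + (-0.5)·(-0.5) + (-0.5)·(2.5)) / 3 = -4/3 = -1.3333
  S[X_2,X_2] = ((-0.5)·(-0.5) + (-1.5)·(-1.5) + (-0.5)·(-0.5) + (2.5)·(2.5)) / 3 = 9/3 = 3

S is symmetric (S[j,i] = S[i,j]). Assembling:

S = [[3, -1.3333],
 [-1.3333, 3]]


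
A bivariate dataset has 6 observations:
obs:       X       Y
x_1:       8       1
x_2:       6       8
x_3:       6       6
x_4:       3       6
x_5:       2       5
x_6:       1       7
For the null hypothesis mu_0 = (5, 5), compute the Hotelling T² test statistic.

Step 1 — sample mean vector:
  mean(X) = (8 + 6 + 6 + 3 + 2 + 1) / 6 = 26/6 = 4.3333
  mean(Y) = (1 + 8 + 6 + 6 + 5 + 7) / 6 = 33/6 = 5.5
  x̄ = (4.3333, 5.5),  deviation x̄ - mu_0 = (4.3333, 5.5) - (5, 5) = (-0.6667, 0.5).

Step 2 — sample covariance matrix, S[i,j] = (1/(n-1)) · Σ_k (x_{k,i} - mean_i) · (x_{k,j} - mean_j), divisor n-1 = 5:
  S[X,X] = ((3.6667)·(3.6667) + (1.6667)·(1.6667) + (1.6667)·(1.6667) + (-1.3333)·(-1.3333) + (-2.3333)·(-2.3333) + (-3.3333)·(-3.3333)) / 5 = 37.3333/5 = 7.4667
  S[X,Y] = ((3.6667)·(-4.5) + (1.6667)·(2.5) + (1.6667)·(0.5) + (-1.3333)·(0.5) + (-2.3333)·(-0.5) + (-3.3333)·(1.5)) / 5 = -16/5 = -3.2
  S[Y,Y] = ((-4.5)·(-4.5) + (2.5)·(2.5) + (0.5)·(0.5) + (0.5)·(0.5) + (-0.5)·(-0.5) + (1.5)·(1.5)) / 5 = 29.5/5 = 5.9
  S = [[7.4667, -3.2],
 [-3.2, 5.9]].

Step 3 — invert S. det(S) = 7.4667·5.9 - (-3.2)² = 33.8133.
  S^{-1} = (1/det) · [[d, -b], [-b, a]] = [[0.1745, 0.0946],
 [0.0946, 0.2208]].

Step 4 — quadratic form (x̄ - mu_0)^T · S^{-1} · (x̄ - mu_0):
  S^{-1} · (x̄ - mu_0) = (-0.069, 0.0473),
  (x̄ - mu_0)^T · [...] = (-0.6667)·(-0.069) + (0.5)·(0.0473) = 0.0697.

Step 5 — scale by n: T² = 6 · 0.0697 = 0.418.

T² ≈ 0.418


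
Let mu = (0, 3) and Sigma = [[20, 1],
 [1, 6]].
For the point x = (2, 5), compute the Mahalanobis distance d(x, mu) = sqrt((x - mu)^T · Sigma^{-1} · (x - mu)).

Step 1 — centre the observation: (x - mu) = (2, 2).

Step 2 — invert Sigma. det(Sigma) = 20·6 - (1)² = 119.
  Sigma^{-1} = (1/det) · [[d, -b], [-b, a]] = [[0.0504, -0.0084],
 [-0.0084, 0.1681]].

Step 3 — form the quadratic (x - mu)^T · Sigma^{-1} · (x - mu):
  Sigma^{-1} · (x - mu) = (0.084, 0.3193).
  (x - mu)^T · [Sigma^{-1} · (x - mu)] = (2)·(0.084) + (2)·(0.3193) = 0.8067.

Step 4 — take square root: d = √(0.8067) ≈ 0.8982.

d(x, mu) = √(0.8067) ≈ 0.8982


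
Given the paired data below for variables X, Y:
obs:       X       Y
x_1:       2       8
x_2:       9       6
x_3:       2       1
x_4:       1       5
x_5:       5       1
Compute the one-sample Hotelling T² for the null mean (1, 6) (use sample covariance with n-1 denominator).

Step 1 — sample mean vector:
  mean(X) = (2 + 9 + 2 + 1 + 5) / 5 = 19/5 = 3.8
  mean(Y) = (8 + 6 + 1 + 5 + 1) / 5 = 21/5 = 4.2
  x̄ = (3.8, 4.2),  deviation x̄ - mu_0 = (3.8, 4.2) - (1, 6) = (2.8, -1.8).

Step 2 — sample covariance matrix, S[i,j] = (1/(n-1)) · Σ_k (x_{k,i} - mean_i) · (x_{k,j} - mean_j), divisor n-1 = 4:
  S[X,X] = ((-1.8)·(-1.8) + (5.2)·(5.2) + (-1.8)·(-1.8) + (-2.8)·(-2.8) + (1.2)·(1.2)) / 4 = 42.8/4 = 10.7
  S[X,Y] = ((-1.8)·(3.8) + (5.2)·(1.8) + (-1.8)·(-3.2) + (-2.8)·(0.8) + (1.2)·(-3.2)) / 4 = 2.2/4 = 0.55
  S[Y,Y] = ((3.8)·(3.8) + (1.8)·(1.8) + (-3.2)·(-3.2) + (0.8)·(0.8) + (-3.2)·(-3.2)) / 4 = 38.8/4 = 9.7
  S = [[10.7, 0.55],
 [0.55, 9.7]].

Step 3 — invert S. det(S) = 10.7·9.7 - (0.55)² = 103.4875.
  S^{-1} = (1/det) · [[d, -b], [-b, a]] = [[0.0937, -0.0053],
 [-0.0053, 0.1034]].

Step 4 — quadratic form (x̄ - mu_0)^T · S^{-1} · (x̄ - mu_0):
  S^{-1} · (x̄ - mu_0) = (0.272, -0.201),
  (x̄ - mu_0)^T · [...] = (2.8)·(0.272) + (-1.8)·(-0.201) = 1.1234.

Step 5 — scale by n: T² = 5 · 1.1234 = 5.6171.

T² ≈ 5.6171


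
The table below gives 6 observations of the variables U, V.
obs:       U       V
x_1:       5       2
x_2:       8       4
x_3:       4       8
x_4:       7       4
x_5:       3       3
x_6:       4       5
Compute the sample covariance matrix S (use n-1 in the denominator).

Step 1 — column means:
  mean(U) = (5 + 8 + 4 + 7 + 3 + 4) / 6 = 31/6 = 5.1667
  mean(V) = (2 + 4 + 8 + 4 + 3 + 5) / 6 = 26/6 = 4.3333

Step 2 — sample covariance S[i,j] = (1/(n-1)) · Σ_k (x_{k,i} - mean_i) · (x_{k,j} - mean_j), with n-1 = 5.
  S[U,U] = ((-0.1667)·(-0.1667) + (2.8333)·(2.8333) + (-1.1667)·(-1.1667) + (1.8333)·(1.8333) + (-2.1667)·(-2.1667) + (-1.1667)·(-1.1667)) / 5 = 18.8333/5 = 3.7667
  S[U,V] = ((-0.1667)·(-2.3333) + (2.8333)·(-0.3333) + (-1.1667)·(3.6667) + (1.8333)·(-0.3333) + (-2.1667)·(-1.3333) + (-1.1667)·(0.6667)) / 5 = -3.3333/5 = -0.6667
  S[V,V] = ((-2.3333)·(-2.3333) + (-0.3333)·(-0.3333) + (3.6667)·(3.6667) + (-0.3333)·(-0.3333) + (-1.3333)·(-1.3333) + (0.6667)·(0.6667)) / 5 = 21.3333/5 = 4.2667

S is symmetric (S[j,i] = S[i,j]). Assembling:

S = [[3.7667, -0.6667],
 [-0.6667, 4.2667]]
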